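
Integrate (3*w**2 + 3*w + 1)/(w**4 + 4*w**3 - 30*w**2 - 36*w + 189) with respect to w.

Factor the denominator: (w - 3)**2*(w + 3)*(w + 7).
Partial-fraction decomposition: -127/(400*(w + 7)) + 19/(144*(w + 3)) + 167/(900*(w - 3)) + 37/(60*(w - 3)**2).
Integrate each term; A/(w−a) gives A·log|w−a|; A/(w−a)² gives −A/(w−a).

167*log(w - 3)/900 + 19*log(w + 3)/144 - 127*log(w + 7)/400 - 37/(60*w - 180) + C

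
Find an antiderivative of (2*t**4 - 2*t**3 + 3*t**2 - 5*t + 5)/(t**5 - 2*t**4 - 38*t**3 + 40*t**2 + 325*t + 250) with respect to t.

4651*log(t - 5)/4410 + 17*log(t + 1)/144 - 25*log(t + 2)/49 + 107*log(t + 5)/80 - 211/(84*t - 420) + C

Factor the denominator: (t - 5)**2*(t + 1)*(t + 2)*(t + 5).
Partial-fraction decomposition: 107/(80*(t + 5)) - 25/(49*(t + 2)) + 17/(144*(t + 1)) + 4651/(4410*(t - 5)) + 211/(84*(t - 5)**2).
Integrate each term; A/(t−a) gives A·log|t−a|; A/(t−a)² gives −A/(t−a).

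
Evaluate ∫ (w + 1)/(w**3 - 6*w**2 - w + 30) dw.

Factor the denominator: (w - 5)*(w - 3)*(w + 2).
Partial-fraction decomposition: -1/(35*(w + 2)) - 2/(5*(w - 3)) + 3/(7*(w - 5)).
Integrate each term: A/(w−a) contributes A·log|w−a|.

3*log(w - 5)/7 - 2*log(w - 3)/5 - log(w + 2)/35 + C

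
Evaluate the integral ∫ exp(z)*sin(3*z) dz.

exp(z)*sin(3*z)/10 - 3*exp(z)*cos(3*z)/10 + C

Let I denote the integral. Integrate by parts with u = sin(3*z), dv = exp(z) dz, so v = exp(z): I = exp(z)*sin(3*z) − 3·∫ exp(z)*cos(3*z) dz.
Apply parts again with u = cos(3*z), dv = exp(z) dz: ∫ exp(z)*cos(3*z) dz = exp(z)*cos(3*z) + 3·I. Substituting back brings back I: I = exp(z)*sin(3*z) - 3*exp(z)*cos(3*z) − 9·I.
Solving for I: (1 + 9)·I equals the remaining terms, so I = (1/10)·(exp(z)*sin(3*z) - 3*exp(z)*cos(3*z)).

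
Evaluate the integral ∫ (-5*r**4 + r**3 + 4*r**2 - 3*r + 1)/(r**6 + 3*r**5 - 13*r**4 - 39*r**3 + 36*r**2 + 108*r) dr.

log(r)/108 - 35*log(r - 3)/54 + 61*log(r - 2)/200 + 13*log(r + 2)/8 - 581*log(r + 3)/450 + 193/(45*r + 135) + C

Factor the denominator: r*(r - 3)*(r - 2)*(r + 2)*(r + 3)**2.
Partial-fraction decomposition: -581/(450*(r + 3)) - 193/(45*(r + 3)**2) + 13/(8*(r + 2)) + 61/(200*(r - 2)) - 35/(54*(r - 3)) + 1/(108*r).
Integrate each term; A/(r−a) gives A·log|r−a|; A/(r−a)² gives −A/(r−a).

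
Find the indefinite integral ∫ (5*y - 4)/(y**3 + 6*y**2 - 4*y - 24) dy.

Factor the denominator: (y - 2)*(y + 2)*(y + 6).
Partial-fraction decomposition: -17/(16*(y + 6)) + 7/(8*(y + 2)) + 3/(16*(y - 2)).
Integrate each term: A/(y−a) contributes A·log|y−a|.

3*log(y - 2)/16 + 7*log(y + 2)/8 - 17*log(y + 6)/16 + C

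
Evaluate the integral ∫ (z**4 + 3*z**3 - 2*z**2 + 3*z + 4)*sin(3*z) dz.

-z**4*cos(3*z)/3 + 4*z**3*sin(3*z)/9 - z**3*cos(3*z) + z**2*sin(3*z) + 10*z**2*cos(3*z)/9 - 20*z*sin(3*z)/27 - z*cos(3*z)/3 + sin(3*z)/9 - 128*cos(3*z)/81 + C

Use integration by parts with u = z**4 + 3*z**3 - 2*z**2 + 3*z + 4, dv = sin(3*z) dz, so v = -cos(3*z)/3.
Apply parts 4 times (tabular method): alternate signs, differentiate u down to 0, integrate dv up.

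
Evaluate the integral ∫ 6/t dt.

6*log(t) + 3*log(2) + C

Let u = 2*t**2, so du = (4*t) dt.
Rewriting, the integral becomes 3·∫ 1/u du = 3·log(u).
Substituting back, u = 2*t**2.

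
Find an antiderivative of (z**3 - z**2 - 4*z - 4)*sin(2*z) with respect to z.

-z**3*cos(2*z)/2 + 3*z**2*sin(2*z)/4 + z**2*cos(2*z)/2 - z*sin(2*z)/2 + 11*z*cos(2*z)/4 - 11*sin(2*z)/8 + 7*cos(2*z)/4 + C

Use integration by parts with u = z**3 - z**2 - 4*z - 4, dv = sin(2*z) dz, so v = -cos(2*z)/2.
Apply parts 3 times (tabular method): alternate signs, differentiate u down to 0, integrate dv up.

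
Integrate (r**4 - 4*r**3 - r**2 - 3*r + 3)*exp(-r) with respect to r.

Use integration by parts with u = r**4 - 4*r**3 - r**2 - 3*r + 3, dv = exp(-r) dr, so v = -exp(-r).
Apply parts 4 times (tabular method): alternate signs, differentiate u down to 0, integrate dv up.

(-r**4 + r**2 + 5*r + 2)*exp(-r) + C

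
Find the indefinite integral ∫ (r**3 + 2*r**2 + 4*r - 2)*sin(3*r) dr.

-r**3*cos(3*r)/3 + r**2*sin(3*r)/3 - 2*r**2*cos(3*r)/3 + 4*r*sin(3*r)/9 - 10*r*cos(3*r)/9 + 10*sin(3*r)/27 + 22*cos(3*r)/27 + C

Use integration by parts with u = r**3 + 2*r**2 + 4*r - 2, dv = sin(3*r) dr, so v = -cos(3*r)/3.
Apply parts 3 times (tabular method): alternate signs, differentiate u down to 0, integrate dv up.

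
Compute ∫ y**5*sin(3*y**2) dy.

Let u = y², du = 2y dy; rewrite as (1/2)∫ u^2·sin(3u) du.
Now integrate by parts 2 times.

-y**4*cos(3*y**2)/6 + y**2*sin(3*y**2)/9 + cos(3*y**2)/27 + C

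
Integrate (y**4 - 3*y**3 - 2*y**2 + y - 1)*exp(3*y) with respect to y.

(27*y**4 - 117*y**3 + 63*y**2 - 15*y - 22)*exp(3*y)/81 + C

Use integration by parts with u = y**4 - 3*y**3 - 2*y**2 + y - 1, dv = exp(3*y) dy, so v = exp(3*y)/3.
Apply parts 4 times (tabular method): alternate signs, differentiate u down to 0, integrate dv up.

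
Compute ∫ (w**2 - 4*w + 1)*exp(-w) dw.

Use integration by parts with u = w**2 - 4*w + 1, dv = exp(-w) dw, so v = -exp(-w).
Apply parts 2 times (tabular method): alternate signs, differentiate u down to 0, integrate dv up.

(-w**2 + 2*w + 1)*exp(-w) + C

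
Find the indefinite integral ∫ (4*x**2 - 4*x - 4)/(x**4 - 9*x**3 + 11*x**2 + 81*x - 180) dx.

Factor the denominator: (x - 5)*(x - 4)*(x - 3)*(x + 3).
Partial-fraction decomposition: -11/(84*(x + 3)) + 5/(3*(x - 3)) - 44/(7*(x - 4)) + 19/(4*(x - 5)).
Integrate each term: A/(x−a) contributes A·log|x−a|.

19*log(x - 5)/4 - 44*log(x - 4)/7 + 5*log(x - 3)/3 - 11*log(x + 3)/84 + C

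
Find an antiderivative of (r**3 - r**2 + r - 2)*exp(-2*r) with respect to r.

(-4*r**3 - 2*r**2 - 6*r + 5)*exp(-2*r)/8 + C

Use integration by parts with u = r**3 - r**2 + r - 2, dv = exp(-2*r) dr, so v = -exp(-2*r)/2.
Apply parts 3 times (tabular method): alternate signs, differentiate u down to 0, integrate dv up.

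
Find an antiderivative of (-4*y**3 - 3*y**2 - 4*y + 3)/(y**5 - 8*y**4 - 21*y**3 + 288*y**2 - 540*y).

-log(y)/180 - 331*log(y - 6)/72 + 296*log(y - 5)/55 - 8*log(y - 3)/9 + 29*log(y + 6)/264 + C

Factor the denominator: y*(y - 6)*(y - 5)*(y - 3)*(y + 6).
Partial-fraction decomposition: 29/(264*(y + 6)) - 8/(9*(y - 3)) + 296/(55*(y - 5)) - 331/(72*(y - 6)) - 1/(180*y).
Integrate each term: A/(y−a) contributes A·log|y−a|.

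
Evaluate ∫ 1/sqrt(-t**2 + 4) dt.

asin(t/2) + C

Substitute t = 2·sin(θ), so dt = 2·cos(θ) dθ and the radical becomes sqrt(-t**2 + 4) = 2·cos(θ) by the Pythagorean identity.
Integrate the resulting trig expression in θ, then back-substitute θ = asin(t/2), sin(θ) = t/2, cos(θ) = sqrt(-t**2 + 4)/2 (absorbing any constant into C).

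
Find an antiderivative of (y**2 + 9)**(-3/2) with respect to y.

Substitute y = 3·tan(θ), so dy = 3·sec(θ)^2 dθ and the radical becomes sqrt(y**2 + 9) = 3·sec(θ) by the Pythagorean identity.
Integrate the resulting trig expression in θ, then back-substitute tan(θ) = y/3, sec(θ) = sqrt(y**2 + 9)/3 (absorbing any constant into C).

y/(9*sqrt(y**2 + 9)) + C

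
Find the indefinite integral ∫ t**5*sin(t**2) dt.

Let u = t², du = 2t dt; rewrite as (1/2)∫ u^2·sin(1u) du.
Now integrate by parts 2 times.

-t**4*cos(t**2)/2 + t**2*sin(t**2) + cos(t**2) + C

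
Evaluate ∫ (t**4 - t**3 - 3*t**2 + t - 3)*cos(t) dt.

t**4*sin(t) - t**3*sin(t) + 4*t**3*cos(t) - 15*t**2*sin(t) - 3*t**2*cos(t) + 7*t*sin(t) - 30*t*cos(t) + 27*sin(t) + 7*cos(t) + C

Use integration by parts with u = t**4 - t**3 - 3*t**2 + t - 3, dv = cos(t) dt, so v = sin(t).
Apply parts 4 times (tabular method): alternate signs, differentiate u down to 0, integrate dv up.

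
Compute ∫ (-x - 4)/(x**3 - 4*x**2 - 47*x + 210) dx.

Factor the denominator: (x - 6)*(x - 5)*(x + 7).
Partial-fraction decomposition: 1/(52*(x + 7)) + 3/(4*(x - 5)) - 10/(13*(x - 6)).
Integrate each term: A/(x−a) contributes A·log|x−a|.

-10*log(x - 6)/13 + 3*log(x - 5)/4 + log(x + 7)/52 + C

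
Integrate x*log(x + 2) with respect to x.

x**2*log(x + 2)/2 - x**2/4 + x - 2*log(x + 2) + C

Use integration by parts with u = log(x + 2), dv = x dx.
Then du = 1/(x + 2) dx and v = x**2/2.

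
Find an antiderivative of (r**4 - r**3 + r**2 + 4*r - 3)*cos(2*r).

r**4*sin(2*r)/2 - r**3*sin(2*r)/2 + r**3*cos(2*r) - r**2*sin(2*r) - 3*r**2*cos(2*r)/4 + 11*r*sin(2*r)/4 - r*cos(2*r) - sin(2*r) + 11*cos(2*r)/8 + C

Use integration by parts with u = r**4 - r**3 + r**2 + 4*r - 3, dv = cos(2*r) dr, so v = sin(2*r)/2.
Apply parts 4 times (tabular method): alternate signs, differentiate u down to 0, integrate dv up.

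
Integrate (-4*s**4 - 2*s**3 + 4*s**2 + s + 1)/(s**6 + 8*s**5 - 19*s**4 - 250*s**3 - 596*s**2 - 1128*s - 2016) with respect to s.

Factor the denominator: (s - 6)*(s + 3)*(s + 4)*(s + 7)*(s**2 + 4).
Partial-fraction decomposition: -(2837*s - 1998)/(55120*(s**2 + 4)) + 2182/(2067*(s + 7)) - 167/(120*(s + 4)) + 59/(117*(s + 3)) - 1093/(9360*(s - 6)).
Integrate each term; A/(s−a) gives A·log|s−a|; the (Bs+D)/(s²+p²) term gives a log and an atan.

-1093*log(s - 6)/9360 + 59*log(s + 3)/117 - 167*log(s + 4)/120 + 2182*log(s + 7)/2067 - 2837*log(s**2 + 4)/110240 + 999*atan(s/2)/55120 + C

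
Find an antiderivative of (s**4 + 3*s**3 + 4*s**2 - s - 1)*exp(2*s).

(4*s**4 + 4*s**3 + 10*s**2 - 14*s + 3)*exp(2*s)/8 + C

Use integration by parts with u = s**4 + 3*s**3 + 4*s**2 - s - 1, dv = exp(2*s) ds, so v = exp(2*s)/2.
Apply parts 4 times (tabular method): alternate signs, differentiate u down to 0, integrate dv up.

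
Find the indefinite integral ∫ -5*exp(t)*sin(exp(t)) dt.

Let u = exp(t), so du = (exp(t)) dt.
Rewriting, the integral becomes -5·∫ sin(u) du = -5·-cos(u).
Substituting back, u = exp(t).

5*cos(exp(t)) + C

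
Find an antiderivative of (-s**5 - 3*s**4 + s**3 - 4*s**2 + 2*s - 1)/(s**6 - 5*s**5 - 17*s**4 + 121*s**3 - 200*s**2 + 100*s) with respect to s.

-log(s)/100 - 2483*log(s - 5)/900 + 2801*log(s - 2)/1764 + log(s - 1)/4 - 169*log(s + 5)/2450 - 85/(42*s - 84) + C

Factor the denominator: s*(s - 5)*(s - 2)**2*(s - 1)*(s + 5).
Partial-fraction decomposition: -169/(2450*(s + 5)) + 1/(4*(s - 1)) + 2801/(1764*(s - 2)) + 85/(42*(s - 2)**2) - 2483/(900*(s - 5)) - 1/(100*s).
Integrate each term; A/(s−a) gives A·log|s−a|; A/(s−a)² gives −A/(s−a).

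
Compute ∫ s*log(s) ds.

s**2*log(s)/2 - s**2/4 + C

Use integration by parts with u = log(s), dv = s ds.
Then du = 1/s ds and v = s**2/2.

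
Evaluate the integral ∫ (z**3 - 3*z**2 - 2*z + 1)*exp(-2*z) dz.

(-4*z**3 + 6*z**2 + 14*z + 3)*exp(-2*z)/8 + C

Use integration by parts with u = z**3 - 3*z**2 - 2*z + 1, dv = exp(-2*z) dz, so v = -exp(-2*z)/2.
Apply parts 3 times (tabular method): alternate signs, differentiate u down to 0, integrate dv up.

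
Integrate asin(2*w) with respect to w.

w*asin(2*w) + sqrt(-4*w**2 + 1)/2 + C

Use integration by parts with u = arcsin(2*w), dv = dw.
Then du = 2/sqrt(-4*w**2 + 1) dw.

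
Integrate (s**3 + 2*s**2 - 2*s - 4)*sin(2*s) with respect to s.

Use integration by parts with u = s**3 + 2*s**2 - 2*s - 4, dv = sin(2*s) ds, so v = -cos(2*s)/2.
Apply parts 3 times (tabular method): alternate signs, differentiate u down to 0, integrate dv up.

-s**3*cos(2*s)/2 + 3*s**2*sin(2*s)/4 - s**2*cos(2*s) + s*sin(2*s) + 7*s*cos(2*s)/4 - 7*sin(2*s)/8 + 5*cos(2*s)/2 + C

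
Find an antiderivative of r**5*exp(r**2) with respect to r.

Let u = r², du = 2r dr; rewrite as (1/2)∫ u^2·exp(1u) du.
Now integrate by parts 2 times.

(r**4 - 2*r**2 + 2)*exp(r**2)/2 + C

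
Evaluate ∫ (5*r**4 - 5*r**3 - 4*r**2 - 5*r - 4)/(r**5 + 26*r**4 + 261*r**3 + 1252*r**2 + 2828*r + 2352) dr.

Factor the denominator: (r + 2)*(r + 4)*(r + 6)*(r + 7)**2.
Partial-fraction decomposition: -39721/(45*(r + 7)) - 2711/(3*(r + 7)**2) + 3721/(4*(r + 6)) - 388/(9*(r + 4)) + 11/(20*(r + 2)).
Integrate each term; A/(r−a) gives A·log|r−a|; A/(r−a)² gives −A/(r−a).

11*log(r + 2)/20 - 388*log(r + 4)/9 + 3721*log(r + 6)/4 - 39721*log(r + 7)/45 + 2711/(3*r + 21) + C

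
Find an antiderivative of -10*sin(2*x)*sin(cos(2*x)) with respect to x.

-5*cos(cos(2*x)) + C

Let u = cos(2*x), so du = (-2*sin(2*x)) dx.
Rewriting, the integral becomes 5·∫ sin(u) du = 5·-cos(u).
Substituting back, u = cos(2*x).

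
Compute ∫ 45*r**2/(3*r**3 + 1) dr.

Let u = 3*r**3 + 1, so du = (9*r**2) dr.
Rewriting, the integral becomes 5·∫ 1/u du = 5·log(u).
Substituting back, u = 3*r**3 + 1.

5*log(3*r**3 + 1) + C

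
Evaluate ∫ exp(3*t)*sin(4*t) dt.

3*exp(3*t)*sin(4*t)/25 - 4*exp(3*t)*cos(4*t)/25 + C

Let I denote the integral. Integrate by parts with u = sin(4*t), dv = exp(3*t) dt, so v = exp(3*t)/3: I = exp(3*t)*sin(4*t)/3 − (4/3)·∫ exp(3*t)*cos(4*t) dt.
Apply parts again with u = cos(4*t), dv = exp(3*t) dt: ∫ exp(3*t)*cos(4*t) dt = exp(3*t)*cos(4*t)/3 + (4/3)·I. Substituting back brings back I: I = exp(3*t)*sin(4*t)/3 - 4*exp(3*t)*cos(4*t)/9 − (16/9)·I.
Solving for I: (1 + 16/9)·I equals the remaining terms, so I = (9/25)·(exp(3*t)*sin(4*t)/3 - 4*exp(3*t)*cos(4*t)/9).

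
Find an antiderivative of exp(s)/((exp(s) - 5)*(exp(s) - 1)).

log(exp(s) - 5)/4 - log(exp(s) - 1)/4 + C

Let u = e^s, du = e^s ds.
The integral becomes ∫ du/((u-1)(u-5)); decompose into partial fractions.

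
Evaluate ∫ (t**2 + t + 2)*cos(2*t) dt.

Use integration by parts with u = t**2 + t + 2, dv = cos(2*t) dt, so v = sin(2*t)/2.
Apply parts 2 times (tabular method): alternate signs, differentiate u down to 0, integrate dv up.

t**2*sin(2*t)/2 + t*sin(2*t)/2 + t*cos(2*t)/2 + 3*sin(2*t)/4 + cos(2*t)/4 + C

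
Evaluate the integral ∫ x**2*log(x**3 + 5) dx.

x**3*log(x**3 + 5)/3 - x**3/3 + 5*log(x**3 + 5)/3 + C

Let u = x**3 + 5, so du = (3*x**2) dx.
The integral becomes (1/3)·∫ log(u) du; integrate by parts with u′=log(u), dv′=du.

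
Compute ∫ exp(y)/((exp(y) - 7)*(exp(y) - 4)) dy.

log(exp(y) - 7)/3 - log(exp(y) - 4)/3 + C

Let u = e^y, du = e^y dy.
The integral becomes ∫ du/((u-4)(u-7)); decompose into partial fractions.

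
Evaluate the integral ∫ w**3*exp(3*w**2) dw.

Let u = w², du = 2w dw; rewrite as (1/2)∫ u^1·exp(3u) du.
Now integrate by parts 1 time.

(3*w**2 - 1)*exp(3*w**2)/18 + C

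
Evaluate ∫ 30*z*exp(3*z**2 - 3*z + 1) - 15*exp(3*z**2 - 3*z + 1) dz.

5*exp(3*z**2 - 3*z + 1) + C

Let u = 3*z**2 - 3*z + 1, so du = (6*z - 3) dz.
Rewriting, the integral becomes 5·∫ e^u du = 5·e^u.
Substituting back, u = 3*z**2 - 3*z + 1.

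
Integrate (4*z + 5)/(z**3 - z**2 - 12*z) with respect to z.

Factor the denominator: z*(z - 4)*(z + 3).
Partial-fraction decomposition: -1/(3*(z + 3)) + 3/(4*(z - 4)) - 5/(12*z).
Integrate each term: A/(z−a) contributes A·log|z−a|.

-5*log(z)/12 + 3*log(z - 4)/4 - log(z + 3)/3 + C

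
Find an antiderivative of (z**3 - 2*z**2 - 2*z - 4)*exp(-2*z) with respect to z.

(-4*z**3 + 2*z**2 + 10*z + 21)*exp(-2*z)/8 + C

Use integration by parts with u = z**3 - 2*z**2 - 2*z - 4, dv = exp(-2*z) dz, so v = -exp(-2*z)/2.
Apply parts 3 times (tabular method): alternate signs, differentiate u down to 0, integrate dv up.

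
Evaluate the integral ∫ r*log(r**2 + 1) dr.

Let u = r**2 + 1, so du = (2*r) dr.
The integral becomes (1/2)·∫ log(u) du; integrate by parts with u′=log(u), dv′=du.

r**2*log(r**2 + 1)/2 - r**2/2 + log(r**2 + 1)/2 + C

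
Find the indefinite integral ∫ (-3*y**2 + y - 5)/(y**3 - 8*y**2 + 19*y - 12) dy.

Factor the denominator: (y - 4)*(y - 3)*(y - 1).
Partial-fraction decomposition: -7/(6*(y - 1)) + 29/(2*(y - 3)) - 49/(3*(y - 4)).
Integrate each term: A/(y−a) contributes A·log|y−a|.

-49*log(y - 4)/3 + 29*log(y - 3)/2 - 7*log(y - 1)/6 + C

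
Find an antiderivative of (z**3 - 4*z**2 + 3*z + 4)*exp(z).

(z**3 - 7*z**2 + 17*z - 13)*exp(z) + C

Use integration by parts with u = z**3 - 4*z**2 + 3*z + 4, dv = exp(z) dz, so v = exp(z).
Apply parts 3 times (tabular method): alternate signs, differentiate u down to 0, integrate dv up.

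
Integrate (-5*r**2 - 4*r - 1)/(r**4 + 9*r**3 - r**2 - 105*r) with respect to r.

log(r)/105 - 29*log(r - 3)/120 - 53*log(r + 5)/40 + 109*log(r + 7)/70 + C

Factor the denominator: r*(r - 3)*(r + 5)*(r + 7).
Partial-fraction decomposition: 109/(70*(r + 7)) - 53/(40*(r + 5)) - 29/(120*(r - 3)) + 1/(105*r).
Integrate each term: A/(r−a) contributes A·log|r−a|.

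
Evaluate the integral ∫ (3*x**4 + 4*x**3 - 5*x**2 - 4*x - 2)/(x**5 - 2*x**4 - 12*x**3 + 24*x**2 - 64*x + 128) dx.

Factor the denominator: (x - 4)*(x - 2)*(x + 4)*(x**2 + 4).
Partial-fraction decomposition: (13*x + 106)/(80*(x**2 + 4)) + 223/(480*(x + 4)) - 25/(48*(x - 2)) + 463/(160*(x - 4)).
Integrate each term; A/(x−a) gives A·log|x−a|; the (Bx+D)/(x²+p²) term gives a log and an atan.

463*log(x - 4)/160 - 25*log(x - 2)/48 + 223*log(x + 4)/480 + 13*log(x**2 + 4)/160 + 53*atan(x/2)/80 + C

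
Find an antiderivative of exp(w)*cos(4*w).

Let I denote the integral. Integrate by parts with u = cos(4*w), dv = exp(w) dw, so v = exp(w): I = exp(w)*cos(4*w) + 4·∫ exp(w)*sin(4*w) dw.
Apply parts again with u = sin(4*w), dv = exp(w) dw: ∫ exp(w)*sin(4*w) dw = exp(w)*sin(4*w) − 4·I. Substituting back brings back I: I = 4*exp(w)*sin(4*w) + exp(w)*cos(4*w) − 16·I.
Solving for I: (1 + 16)·I equals the remaining terms, so I = (1/17)·(4*exp(w)*sin(4*w) + exp(w)*cos(4*w)).

4*exp(w)*sin(4*w)/17 + exp(w)*cos(4*w)/17 + C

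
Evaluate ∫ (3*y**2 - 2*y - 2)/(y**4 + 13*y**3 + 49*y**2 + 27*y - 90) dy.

Factor the denominator: (y - 1)*(y + 3)*(y + 5)*(y + 6).
Partial-fraction decomposition: -118/(21*(y + 6)) + 83/(12*(y + 5)) - 31/(24*(y + 3)) - 1/(168*(y - 1)).
Integrate each term: A/(y−a) contributes A·log|y−a|.

-log(y - 1)/168 - 31*log(y + 3)/24 + 83*log(y + 5)/12 - 118*log(y + 6)/21 + C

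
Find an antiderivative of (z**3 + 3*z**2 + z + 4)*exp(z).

(z**3 + z + 3)*exp(z) + C

Use integration by parts with u = z**3 + 3*z**2 + z + 4, dv = exp(z) dz, so v = exp(z).
Apply parts 3 times (tabular method): alternate signs, differentiate u down to 0, integrate dv up.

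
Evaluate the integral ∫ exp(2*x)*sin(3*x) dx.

Let I denote the integral. Integrate by parts with u = sin(3*x), dv = exp(2*x) dx, so v = exp(2*x)/2: I = exp(2*x)*sin(3*x)/2 − (3/2)·∫ exp(2*x)*cos(3*x) dx.
Apply parts again with u = cos(3*x), dv = exp(2*x) dx: ∫ exp(2*x)*cos(3*x) dx = exp(2*x)*cos(3*x)/2 + (3/2)·I. Substituting back brings back I: I = exp(2*x)*sin(3*x)/2 - 3*exp(2*x)*cos(3*x)/4 − (9/4)·I.
Solving for I: (1 + 9/4)·I equals the remaining terms, so I = (4/13)·(exp(2*x)*sin(3*x)/2 - 3*exp(2*x)*cos(3*x)/4).

2*exp(2*x)*sin(3*x)/13 - 3*exp(2*x)*cos(3*x)/13 + C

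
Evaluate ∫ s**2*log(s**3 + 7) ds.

Let u = s**3 + 7, so du = (3*s**2) ds.
The integral becomes (1/3)·∫ log(u) du; integrate by parts with u′=log(u), dv′=du.

s**3*log(s**3 + 7)/3 - s**3/3 + 7*log(s**3 + 7)/3 + C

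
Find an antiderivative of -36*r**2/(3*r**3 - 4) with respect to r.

-4*log(3*r**3 - 4) + C

Let u = 3*r**3 - 4, so du = (9*r**2) dr.
Rewriting, the integral becomes -4·∫ 1/u du = -4·log(u).
Substituting back, u = 3*r**3 - 4.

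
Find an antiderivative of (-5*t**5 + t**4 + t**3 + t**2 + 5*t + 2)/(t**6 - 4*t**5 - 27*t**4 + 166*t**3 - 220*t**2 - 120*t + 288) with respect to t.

Factor the denominator: (t - 4)*(t - 3)*(t - 2)**2*(t + 1)*(t + 6).
Partial-fraction decomposition: -1249/(900*(t + 6)) + 1/(300*(t + 1)) - 59/(6*(t - 2)) - 5/(2*(t - 2)**2) + 1081/(36*(t - 3)) - 2381/(100*(t - 4)).
Integrate each term; A/(t−a) gives A·log|t−a|; A/(t−a)² gives −A/(t−a).

-2381*log(t - 4)/100 + 1081*log(t - 3)/36 - 59*log(t - 2)/6 + log(t + 1)/300 - 1249*log(t + 6)/900 + 5/(2*t - 4) + C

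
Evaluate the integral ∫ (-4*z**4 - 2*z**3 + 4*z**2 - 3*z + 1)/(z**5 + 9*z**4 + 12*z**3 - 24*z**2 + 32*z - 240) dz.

-69*log(z - 2)/448 + 2134*log(z + 5)/203 - 4589*log(z + 6)/320 - 41*log(z**2 + 4)/4640 + 479*atan(z/2)/1160 + C

Factor the denominator: (z - 2)*(z + 5)*(z + 6)*(z**2 + 4).
Partial-fraction decomposition: -(41*z - 1916)/(2320*(z**2 + 4)) - 4589/(320*(z + 6)) + 2134/(203*(z + 5)) - 69/(448*(z - 2)).
Integrate each term; A/(z−a) gives A·log|z−a|; the (Bz+D)/(z²+p²) term gives a log and an atan.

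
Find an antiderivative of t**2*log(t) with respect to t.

t**3*log(t)/3 - t**3/9 + C

Use integration by parts with u = log(t), dv = t**2 dt.
Then du = 1/t dt and v = t**3/3.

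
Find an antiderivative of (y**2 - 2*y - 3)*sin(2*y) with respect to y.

-y**2*cos(2*y)/2 + y*sin(2*y)/2 + y*cos(2*y) - sin(2*y)/2 + 7*cos(2*y)/4 + C

Use integration by parts with u = y**2 - 2*y - 3, dv = sin(2*y) dy, so v = -cos(2*y)/2.
Apply parts 2 times (tabular method): alternate signs, differentiate u down to 0, integrate dv up.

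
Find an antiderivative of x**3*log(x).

x**4*log(x)/4 - x**4/16 + C

Use integration by parts with u = log(x), dv = x**3 dx.
Then du = 1/x dx and v = x**4/4.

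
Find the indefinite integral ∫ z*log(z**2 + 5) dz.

Let u = z**2 + 5, so du = (2*z) dz.
The integral becomes (1/2)·∫ log(u) du; integrate by parts with u′=log(u), dv′=du.

z**2*log(z**2 + 5)/2 - z**2/2 + 5*log(z**2 + 5)/2 + C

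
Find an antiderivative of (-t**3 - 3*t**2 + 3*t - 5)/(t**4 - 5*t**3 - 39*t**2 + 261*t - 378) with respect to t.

Factor the denominator: (t - 6)*(t - 3)**2*(t + 7).
Partial-fraction decomposition: -17/(130*(t + 7)) + 161/(90*(t - 3)) + 5/(3*(t - 3)**2) - 311/(117*(t - 6)).
Integrate each term; A/(t−a) gives A·log|t−a|; A/(t−a)² gives −A/(t−a).

-311*log(t - 6)/117 + 161*log(t - 3)/90 - 17*log(t + 7)/130 - 5/(3*t - 9) + C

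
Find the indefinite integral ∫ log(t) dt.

t*log(t) - t + C

Use integration by parts with u = log(t), dv = dt.
Then du = 1/t dt and v = t.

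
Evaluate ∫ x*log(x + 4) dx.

Use integration by parts with u = log(x + 4), dv = x dx.
Then du = 1/(x + 4) dx and v = x**2/2.

x**2*log(x + 4)/2 - x**2/4 + 2*x - 8*log(x + 4) + C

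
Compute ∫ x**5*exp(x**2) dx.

Let u = x², du = 2x dx; rewrite as (1/2)∫ u^2·exp(1u) du.
Now integrate by parts 2 times.

(x**4 - 2*x**2 + 2)*exp(x**2)/2 + C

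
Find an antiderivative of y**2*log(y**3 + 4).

Let u = y**3 + 4, so du = (3*y**2) dy.
The integral becomes (1/3)·∫ log(u) du; integrate by parts with u′=log(u), dv′=du.

y**3*log(y**3 + 4)/3 - y**3/3 + 4*log(y**3 + 4)/3 + C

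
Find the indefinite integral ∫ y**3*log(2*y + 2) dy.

Use integration by parts with u = log(2*y + 2), dv = y**3 dy.
Then du = 2/(2*y + 2) dy and v = y**4/4.

y**4*log(2*y + 2)/4 - y**4/16 + y**3/12 - y**2/8 + y/4 - log(y + 1)/4 + C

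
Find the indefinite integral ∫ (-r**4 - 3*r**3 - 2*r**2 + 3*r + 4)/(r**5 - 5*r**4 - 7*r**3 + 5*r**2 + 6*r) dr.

2*log(r)/3 - 997*log(r - 6)/735 - log(r - 1)/20 - 51*log(r + 1)/196 + 1/(14*r + 14) + C

Factor the denominator: r*(r - 6)*(r - 1)*(r + 1)**2.
Partial-fraction decomposition: -51/(196*(r + 1)) - 1/(14*(r + 1)**2) - 1/(20*(r - 1)) - 997/(735*(r - 6)) + 2/(3*r).
Integrate each term; A/(r−a) gives A·log|r−a|; A/(r−a)² gives −A/(r−a).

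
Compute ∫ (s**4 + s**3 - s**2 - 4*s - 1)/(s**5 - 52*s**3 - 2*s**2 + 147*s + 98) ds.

Factor the denominator: (s - 7)*(s - 2)*(s + 1)**2*(s + 7).
Partial-fraction decomposition: 509/(1134*(s + 7)) - 29/(1728*(s + 1)) + 1/(72*(s + 1)**2) - 11/(405*(s - 2)) + 1333/(2240*(s - 7)).
Integrate each term; A/(s−a) gives A·log|s−a|; A/(s−a)² gives −A/(s−a).

1333*log(s - 7)/2240 - 11*log(s - 2)/405 - 29*log(s + 1)/1728 + 509*log(s + 7)/1134 - 1/(72*s + 72) + C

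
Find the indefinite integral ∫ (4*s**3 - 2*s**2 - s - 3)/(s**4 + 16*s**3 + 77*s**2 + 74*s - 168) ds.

Factor the denominator: (s - 1)*(s + 4)*(s + 6)*(s + 7).
Partial-fraction decomposition: 733/(12*(s + 7)) - 933/(14*(s + 6)) + 287/(30*(s + 4)) - 1/(140*(s - 1)).
Integrate each term: A/(s−a) contributes A·log|s−a|.

-log(s - 1)/140 + 287*log(s + 4)/30 - 933*log(s + 6)/14 + 733*log(s + 7)/12 + C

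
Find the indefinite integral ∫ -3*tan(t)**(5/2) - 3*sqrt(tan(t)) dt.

Let u = tan(t), so du = (tan(t)**2 + 1) dt.
Rewriting, the integral becomes -3·∫ √u du = -3·(2/3)u^(3/2).
Substituting back, u = tan(t).

-2*tan(t)**(3/2) + C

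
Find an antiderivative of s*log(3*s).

Use integration by parts with u = log(3*s), dv = s ds.
Then du = 1/s ds and v = s**2/2.

s**2*(log(s) + log(3))/2 - s**2/4 + C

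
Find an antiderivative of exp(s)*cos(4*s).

Let I denote the integral. Integrate by parts with u = cos(4*s), dv = exp(s) ds, so v = exp(s): I = exp(s)*cos(4*s) + 4·∫ exp(s)*sin(4*s) ds.
Apply parts again with u = sin(4*s), dv = exp(s) ds: ∫ exp(s)*sin(4*s) ds = exp(s)*sin(4*s) − 4·I. Substituting back brings back I: I = 4*exp(s)*sin(4*s) + exp(s)*cos(4*s) − 16·I.
Solving for I: (1 + 16)·I equals the remaining terms, so I = (1/17)·(4*exp(s)*sin(4*s) + exp(s)*cos(4*s)).

4*exp(s)*sin(4*s)/17 + exp(s)*cos(4*s)/17 + C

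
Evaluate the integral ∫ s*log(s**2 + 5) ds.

s**2*log(s**2 + 5)/2 - s**2/2 + 5*log(s**2 + 5)/2 + C

Let u = s**2 + 5, so du = (2*s) ds.
The integral becomes (1/2)·∫ log(u) du; integrate by parts with u′=log(u), dv′=du.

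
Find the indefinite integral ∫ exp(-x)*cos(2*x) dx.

2*exp(-x)*sin(2*x)/5 - exp(-x)*cos(2*x)/5 + C

Let I denote the integral. Integrate by parts with u = cos(2*x), dv = exp(-x) dx, so v = -exp(-x): I = -exp(-x)*cos(2*x) − 2·∫ exp(-x)*sin(2*x) dx.
Apply parts again with u = sin(2*x), dv = exp(-x) dx: ∫ exp(-x)*sin(2*x) dx = -exp(-x)*sin(2*x) + 2·I. Substituting back brings back I: I = 2*exp(-x)*sin(2*x) - exp(-x)*cos(2*x) − 4·I.
Solving for I: (1 + 4)·I equals the remaining terms, so I = (1/5)·(2*exp(-x)*sin(2*x) - exp(-x)*cos(2*x)).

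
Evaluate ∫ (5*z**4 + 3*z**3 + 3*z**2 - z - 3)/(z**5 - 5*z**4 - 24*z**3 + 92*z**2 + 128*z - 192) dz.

7227*log(z - 6)/800 - 1513*log(z - 4)/288 + 7*log(z - 1)/225 - 67*log(z + 2)/288 + 1137*log(z + 4)/800 + C

Factor the denominator: (z - 6)*(z - 4)*(z - 1)*(z + 2)*(z + 4).
Partial-fraction decomposition: 1137/(800*(z + 4)) - 67/(288*(z + 2)) + 7/(225*(z - 1)) - 1513/(288*(z - 4)) + 7227/(800*(z - 6)).
Integrate each term: A/(z−a) contributes A·log|z−a|.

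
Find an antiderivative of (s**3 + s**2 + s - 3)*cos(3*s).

Use integration by parts with u = s**3 + s**2 + s - 3, dv = cos(3*s) ds, so v = sin(3*s)/3.
Apply parts 3 times (tabular method): alternate signs, differentiate u down to 0, integrate dv up.

s**3*sin(3*s)/3 + s**2*sin(3*s)/3 + s**2*cos(3*s)/3 + s*sin(3*s)/9 + 2*s*cos(3*s)/9 - 29*sin(3*s)/27 + cos(3*s)/27 + C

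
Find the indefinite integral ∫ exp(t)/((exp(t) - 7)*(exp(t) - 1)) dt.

log(exp(t) - 7)/6 - log(exp(t) - 1)/6 + C

Let u = e^t, du = e^t dt.
The integral becomes ∫ du/((u-1)(u-7)); decompose into partial fractions.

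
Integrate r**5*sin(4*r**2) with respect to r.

-r**4*cos(4*r**2)/8 + r**2*sin(4*r**2)/16 + cos(4*r**2)/64 + C

Let u = r², du = 2r dr; rewrite as (1/2)∫ u^2·sin(4u) du.
Now integrate by parts 2 times.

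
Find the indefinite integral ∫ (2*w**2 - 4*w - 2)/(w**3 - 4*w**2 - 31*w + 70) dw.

17*log(w - 7)/15 + 2*log(w - 2)/35 + 17*log(w + 5)/21 + C

Factor the denominator: (w - 7)*(w - 2)*(w + 5).
Partial-fraction decomposition: 17/(21*(w + 5)) + 2/(35*(w - 2)) + 17/(15*(w - 7)).
Integrate each term: A/(w−a) contributes A·log|w−a|.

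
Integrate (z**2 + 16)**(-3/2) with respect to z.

z/(16*sqrt(z**2 + 16)) + C

Substitute z = 4·tan(θ), so dz = 4·sec(θ)^2 dθ and the radical becomes sqrt(z**2 + 16) = 4·sec(θ) by the Pythagorean identity.
Integrate the resulting trig expression in θ, then back-substitute tan(θ) = z/4, sec(θ) = sqrt(z**2 + 16)/4 (absorbing any constant into C).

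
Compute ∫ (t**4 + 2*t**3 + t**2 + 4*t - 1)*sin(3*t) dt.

Use integration by parts with u = t**4 + 2*t**3 + t**2 + 4*t - 1, dv = sin(3*t) dt, so v = -cos(3*t)/3.
Apply parts 4 times (tabular method): alternate signs, differentiate u down to 0, integrate dv up.

-t**4*cos(3*t)/3 + 4*t**3*sin(3*t)/9 - 2*t**3*cos(3*t)/3 + 2*t**2*sin(3*t)/3 + t**2*cos(3*t)/9 - 2*t*sin(3*t)/27 - 8*t*cos(3*t)/9 + 8*sin(3*t)/27 + 25*cos(3*t)/81 + C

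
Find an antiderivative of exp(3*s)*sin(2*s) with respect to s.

Let I denote the integral. Integrate by parts with u = sin(2*s), dv = exp(3*s) ds, so v = exp(3*s)/3: I = exp(3*s)*sin(2*s)/3 − (2/3)·∫ exp(3*s)*cos(2*s) ds.
Apply parts again with u = cos(2*s), dv = exp(3*s) ds: ∫ exp(3*s)*cos(2*s) ds = exp(3*s)*cos(2*s)/3 + (2/3)·I. Substituting back brings back I: I = exp(3*s)*sin(2*s)/3 - 2*exp(3*s)*cos(2*s)/9 − (4/9)·I.
Solving for I: (1 + 4/9)·I equals the remaining terms, so I = (9/13)·(exp(3*s)*sin(2*s)/3 - 2*exp(3*s)*cos(2*s)/9).

3*exp(3*s)*sin(2*s)/13 - 2*exp(3*s)*cos(2*s)/13 + C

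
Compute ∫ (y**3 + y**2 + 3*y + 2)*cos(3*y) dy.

Use integration by parts with u = y**3 + y**2 + 3*y + 2, dv = cos(3*y) dy, so v = sin(3*y)/3.
Apply parts 3 times (tabular method): alternate signs, differentiate u down to 0, integrate dv up.

y**3*sin(3*y)/3 + y**2*sin(3*y)/3 + y**2*cos(3*y)/3 + 7*y*sin(3*y)/9 + 2*y*cos(3*y)/9 + 16*sin(3*y)/27 + 7*cos(3*y)/27 + C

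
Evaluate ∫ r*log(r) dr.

Use integration by parts with u = log(r), dv = r dr.
Then du = 1/r dr and v = r**2/2.

r**2*log(r)/2 - r**2/4 + C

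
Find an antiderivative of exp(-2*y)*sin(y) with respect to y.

-2*exp(-2*y)*sin(y)/5 - exp(-2*y)*cos(y)/5 + C

Let I denote the integral. Integrate by parts with u = sin(y), dv = exp(-2*y) dy, so v = -exp(-2*y)/2: I = -exp(-2*y)*sin(y)/2 + (1/2)·∫ exp(-2*y)*cos(y) dy.
Apply parts again with u = cos(y), dv = exp(-2*y) dy: ∫ exp(-2*y)*cos(y) dy = -exp(-2*y)*cos(y)/2 − (1/2)·I. Substituting back brings back I: I = -exp(-2*y)*sin(y)/2 - exp(-2*y)*cos(y)/4 − (1/4)·I.
Solving for I: (1 + 1/4)·I equals the remaining terms, so I = (4/5)·(-exp(-2*y)*sin(y)/2 - exp(-2*y)*cos(y)/4).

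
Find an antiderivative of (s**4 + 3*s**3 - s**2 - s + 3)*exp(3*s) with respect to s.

Use integration by parts with u = s**4 + 3*s**3 - s**2 - s + 3, dv = exp(3*s) ds, so v = exp(3*s)/3.
Apply parts 4 times (tabular method): alternate signs, differentiate u down to 0, integrate dv up.

(27*s**4 + 45*s**3 - 72*s**2 + 21*s + 74)*exp(3*s)/81 + C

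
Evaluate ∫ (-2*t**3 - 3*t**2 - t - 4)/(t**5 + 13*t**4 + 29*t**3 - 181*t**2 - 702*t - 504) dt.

-92*log(t - 4)/1925 + log(t + 1)/75 + 13*log(t + 3)/84 - 163*log(t + 6)/75 + 271*log(t + 7)/132 + C

Factor the denominator: (t - 4)*(t + 1)*(t + 3)*(t + 6)*(t + 7).
Partial-fraction decomposition: 271/(132*(t + 7)) - 163/(75*(t + 6)) + 13/(84*(t + 3)) + 1/(75*(t + 1)) - 92/(1925*(t - 4)).
Integrate each term: A/(t−a) contributes A·log|t−a|.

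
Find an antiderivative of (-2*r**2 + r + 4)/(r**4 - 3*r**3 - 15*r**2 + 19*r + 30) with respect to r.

Factor the denominator: (r - 5)*(r - 2)*(r + 1)*(r + 3).
Partial-fraction decomposition: 17/(80*(r + 3)) + 1/(36*(r + 1)) + 2/(45*(r - 2)) - 41/(144*(r - 5)).
Integrate each term: A/(r−a) contributes A·log|r−a|.

-41*log(r - 5)/144 + 2*log(r - 2)/45 + log(r + 1)/36 + 17*log(r + 3)/80 + C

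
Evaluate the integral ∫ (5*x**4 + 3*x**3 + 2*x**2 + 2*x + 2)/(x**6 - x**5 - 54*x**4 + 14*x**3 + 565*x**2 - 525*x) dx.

Factor the denominator: x*(x - 7)*(x - 3)*(x - 1)*(x + 5)**2.
Partial-fraction decomposition: -191/(800*(x + 5)) + 349/(360*(x + 5)**2) + 7/(216*(x - 1)) - 1/(3*(x - 3)) + 3287/(6048*(x - 7)) - 2/(525*x).
Integrate each term; A/(x−a) gives A·log|x−a|; A/(x−a)² gives −A/(x−a).

-2*log(x)/525 + 3287*log(x - 7)/6048 - log(x - 3)/3 + 7*log(x - 1)/216 - 191*log(x + 5)/800 - 349/(360*x + 1800) + C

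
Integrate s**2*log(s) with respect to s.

s**3*log(s)/3 - s**3/9 + C

Use integration by parts with u = log(s), dv = s**2 ds.
Then du = 1/s ds and v = s**3/3.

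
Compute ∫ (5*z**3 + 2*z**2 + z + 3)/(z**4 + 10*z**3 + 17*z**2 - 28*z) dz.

-3*log(z)/28 + 11*log(z - 1)/40 - 289*log(z + 4)/60 + 1621*log(z + 7)/168 + C

Factor the denominator: z*(z - 1)*(z + 4)*(z + 7).
Partial-fraction decomposition: 1621/(168*(z + 7)) - 289/(60*(z + 4)) + 11/(40*(z - 1)) - 3/(28*z).
Integrate each term: A/(z−a) contributes A·log|z−a|.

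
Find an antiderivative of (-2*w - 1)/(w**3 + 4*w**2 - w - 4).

Factor the denominator: (w - 1)*(w + 1)*(w + 4).
Partial-fraction decomposition: 7/(15*(w + 4)) - 1/(6*(w + 1)) - 3/(10*(w - 1)).
Integrate each term: A/(w−a) contributes A·log|w−a|.

-3*log(w - 1)/10 - log(w + 1)/6 + 7*log(w + 4)/15 + C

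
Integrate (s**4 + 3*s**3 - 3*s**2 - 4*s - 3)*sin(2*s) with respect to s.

-s**4*cos(2*s)/2 + s**3*sin(2*s) - 3*s**3*cos(2*s)/2 + 9*s**2*sin(2*s)/4 + 3*s**2*cos(2*s) - 3*s*sin(2*s) + 17*s*cos(2*s)/4 - 17*sin(2*s)/8 + C

Use integration by parts with u = s**4 + 3*s**3 - 3*s**2 - 4*s - 3, dv = sin(2*s) ds, so v = -cos(2*s)/2.
Apply parts 4 times (tabular method): alternate signs, differentiate u down to 0, integrate dv up.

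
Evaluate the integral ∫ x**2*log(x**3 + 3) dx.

x**3*log(x**3 + 3)/3 - x**3/3 + log(x**3 + 3) + C

Let u = x**3 + 3, so du = (3*x**2) dx.
The integral becomes (1/3)·∫ log(u) du; integrate by parts with u′=log(u), dv′=du.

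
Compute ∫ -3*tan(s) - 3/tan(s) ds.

Let u = tan(s), so du = (tan(s)**2 + 1) ds.
Rewriting, the integral becomes -3·∫ 1/u du = -3·log(u).
Substituting back, u = tan(s).

-3*log(tan(s)) + C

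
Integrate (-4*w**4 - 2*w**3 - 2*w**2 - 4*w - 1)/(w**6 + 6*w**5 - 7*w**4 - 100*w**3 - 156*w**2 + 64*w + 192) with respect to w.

Factor the denominator: (w - 4)*(w - 1)*(w + 2)**2*(w + 3)*(w + 4).
Partial-fraction decomposition: 913/(160*(w + 4)) - 277/(28*(w + 3)) + 157/(36*(w + 2)) - 49/(36*(w + 2)**2) + 13/(540*(w - 1)) - 1201/(6048*(w - 4)).
Integrate each term; A/(w−a) gives A·log|w−a|; A/(w−a)² gives −A/(w−a).

-1201*log(w - 4)/6048 + 13*log(w - 1)/540 + 157*log(w + 2)/36 - 277*log(w + 3)/28 + 913*log(w + 4)/160 + 49/(36*w + 72) + C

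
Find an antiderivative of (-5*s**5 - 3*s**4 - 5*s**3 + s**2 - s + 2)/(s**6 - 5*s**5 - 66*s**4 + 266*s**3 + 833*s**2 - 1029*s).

-2*log(s)/1029 - 4237421*log(s - 7)/1234800 - 11*log(s - 1)/1152 + 1121*log(s + 3)/4800 - 78605*log(s + 7)/43904 + 92909/(5880*s - 41160) + C

Factor the denominator: s*(s - 7)**2*(s - 1)*(s + 3)*(s + 7).
Partial-fraction decomposition: -78605/(43904*(s + 7)) + 1121/(4800*(s + 3)) - 11/(1152*(s - 1)) - 4237421/(1234800*(s - 7)) - 92909/(5880*(s - 7)**2) - 2/(1029*s).
Integrate each term; A/(s−a) gives A·log|s−a|; A/(s−a)² gives −A/(s−a).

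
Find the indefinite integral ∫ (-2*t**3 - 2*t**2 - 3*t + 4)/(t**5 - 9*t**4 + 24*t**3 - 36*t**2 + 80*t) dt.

log(t)/20 - 311*log(t - 5)/145 + 21*log(t - 4)/10 - 3*log(t**2 + 4)/1160 + 47*atan(t/2)/290 + C

Factor the denominator: t*(t - 5)*(t - 4)*(t**2 + 4).
Partial-fraction decomposition: -(3*t - 188)/(580*(t**2 + 4)) + 21/(10*(t - 4)) - 311/(145*(t - 5)) + 1/(20*t).
Integrate each term; A/(t−a) gives A·log|t−a|; the (Bt+D)/(t²+p²) term gives a log and an atan.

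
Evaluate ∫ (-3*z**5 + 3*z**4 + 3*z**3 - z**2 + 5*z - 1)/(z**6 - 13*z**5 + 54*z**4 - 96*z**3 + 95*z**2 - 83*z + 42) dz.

Factor the denominator: (z - 7)*(z - 3)*(z - 2)*(z - 1)*(z**2 + 1).
Partial-fraction decomposition: (11*z + 2)/(250*(z**2 + 1)) - 1/(4*(z - 1)) - 19/(25*(z - 2)) + 5/(z - 3) - 3517/(500*(z - 7)).
Integrate each term; A/(z−a) gives A·log|z−a|; the (Bz+D)/(z²+p²) term gives a log and an atan.

-3517*log(z - 7)/500 + 5*log(z - 3) - 19*log(z - 2)/25 - log(z - 1)/4 + 11*log(z**2 + 1)/500 + atan(z)/125 + C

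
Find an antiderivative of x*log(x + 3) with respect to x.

Use integration by parts with u = log(x + 3), dv = x dx.
Then du = 1/(x + 3) dx and v = x**2/2.

x**2*log(x + 3)/2 - x**2/4 + 3*x/2 - 9*log(x + 3)/2 + C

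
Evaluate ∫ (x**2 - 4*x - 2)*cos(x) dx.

Use integration by parts with u = x**2 - 4*x - 2, dv = cos(x) dx, so v = sin(x).
Apply parts 2 times (tabular method): alternate signs, differentiate u down to 0, integrate dv up.

x**2*sin(x) - 4*x*sin(x) + 2*x*cos(x) - 4*sin(x) - 4*cos(x) + C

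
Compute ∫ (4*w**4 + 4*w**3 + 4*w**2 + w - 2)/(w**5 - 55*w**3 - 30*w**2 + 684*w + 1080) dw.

Factor the denominator: (w - 6)*(w - 5)*(w + 2)*(w + 3)*(w + 6).
Partial-fraction decomposition: 557/(198*(w + 6)) - 247/(216*(w + 3)) + 11/(56*(w + 2)) - 3103/(616*(w - 5)) + 1549/(216*(w - 6)).
Integrate each term: A/(w−a) contributes A·log|w−a|.

1549*log(w - 6)/216 - 3103*log(w - 5)/616 + 11*log(w + 2)/56 - 247*log(w + 3)/216 + 557*log(w + 6)/198 + C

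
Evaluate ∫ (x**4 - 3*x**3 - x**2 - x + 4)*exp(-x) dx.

(-x**4 - x**3 - 2*x**2 - 3*x - 7)*exp(-x) + C

Use integration by parts with u = x**4 - 3*x**3 - x**2 - x + 4, dv = exp(-x) dx, so v = -exp(-x).
Apply parts 4 times (tabular method): alternate signs, differentiate u down to 0, integrate dv up.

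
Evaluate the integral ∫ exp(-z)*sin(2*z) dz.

-exp(-z)*sin(2*z)/5 - 2*exp(-z)*cos(2*z)/5 + C

Let I denote the integral. Integrate by parts with u = sin(2*z), dv = exp(-z) dz, so v = -exp(-z): I = -exp(-z)*sin(2*z) + 2·∫ exp(-z)*cos(2*z) dz.
Apply parts again with u = cos(2*z), dv = exp(-z) dz: ∫ exp(-z)*cos(2*z) dz = -exp(-z)*cos(2*z) − 2·I. Substituting back brings back I: I = -exp(-z)*sin(2*z) - 2*exp(-z)*cos(2*z) − 4·I.
Solving for I: (1 + 4)·I equals the remaining terms, so I = (1/5)·(-exp(-z)*sin(2*z) - 2*exp(-z)*cos(2*z)).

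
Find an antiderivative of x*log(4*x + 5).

x**2*log(4*x + 5)/2 - x**2/4 + 5*x/8 - 25*log(4*x + 5)/32 + C

Use integration by parts with u = log(4*x + 5), dv = x dx.
Then du = 4/(4*x + 5) dx and v = x**2/2.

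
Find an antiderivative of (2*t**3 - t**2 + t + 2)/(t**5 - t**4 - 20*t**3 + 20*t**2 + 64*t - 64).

Factor the denominator: (t - 4)*(t - 2)*(t - 1)*(t + 2)*(t + 4).
Partial-fraction decomposition: -73/(240*(t + 4)) + 5/(36*(t + 2)) + 4/(45*(t - 1)) - 1/(3*(t - 2)) + 59/(144*(t - 4)).
Integrate each term: A/(t−a) contributes A·log|t−a|.

59*log(t - 4)/144 - log(t - 2)/3 + 4*log(t - 1)/45 + 5*log(t + 2)/36 - 73*log(t + 4)/240 + C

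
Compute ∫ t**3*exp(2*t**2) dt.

Let u = t², du = 2t dt; rewrite as (1/2)∫ u^1·exp(2u) du.
Now integrate by parts 1 time.

(2*t**2 - 1)*exp(2*t**2)/8 + C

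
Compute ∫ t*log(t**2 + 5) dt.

Let u = t**2 + 5, so du = (2*t) dt.
The integral becomes (1/2)·∫ log(u) du; integrate by parts with u′=log(u), dv′=du.

t**2*log(t**2 + 5)/2 - t**2/2 + 5*log(t**2 + 5)/2 + C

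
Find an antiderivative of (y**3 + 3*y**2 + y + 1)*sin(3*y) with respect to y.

Use integration by parts with u = y**3 + 3*y**2 + y + 1, dv = sin(3*y) dy, so v = -cos(3*y)/3.
Apply parts 3 times (tabular method): alternate signs, differentiate u down to 0, integrate dv up.

-y**3*cos(3*y)/3 + y**2*sin(3*y)/3 - y**2*cos(3*y) + 2*y*sin(3*y)/3 - y*cos(3*y)/9 + sin(3*y)/27 - cos(3*y)/9 + C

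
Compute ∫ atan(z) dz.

Use integration by parts with u = arctan(z), dv = dz.
Then du = 1/(z**2 + 1) dz.

z*atan(z) - log(z**2 + 1)/2 + C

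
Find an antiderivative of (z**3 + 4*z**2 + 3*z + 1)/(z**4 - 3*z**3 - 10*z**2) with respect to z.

-27*log(z)/100 + 241*log(z - 5)/175 - 3*log(z + 2)/28 + 1/(10*z) + C

Factor the denominator: z**2*(z - 5)*(z + 2).
Partial-fraction decomposition: -3/(28*(z + 2)) + 241/(175*(z - 5)) - 27/(100*z) - 1/(10*z**2).
Integrate each term; A/(z−a) gives A·log|z−a|; A/(z−a)² gives −A/(z−a).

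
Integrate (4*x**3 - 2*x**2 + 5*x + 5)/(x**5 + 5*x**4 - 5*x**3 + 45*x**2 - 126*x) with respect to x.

-5*log(x)/126 + log(x - 2)/6 - 250*log(x + 7)/609 + 37*log(x**2 + 9)/261 + 23*atan(x/3)/87 + C

Factor the denominator: x*(x - 2)*(x + 7)*(x**2 + 9).
Partial-fraction decomposition: (74*x + 207)/(261*(x**2 + 9)) - 250/(609*(x + 7)) + 1/(6*(x - 2)) - 5/(126*x).
Integrate each term; A/(x−a) gives A·log|x−a|; the (Bx+D)/(x²+p²) term gives a log and an atan.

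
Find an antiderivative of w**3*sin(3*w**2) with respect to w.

Let u = w², du = 2w dw; rewrite as (1/2)∫ u^1·sin(3u) du.
Now integrate by parts 1 time.

-w**2*cos(3*w**2)/6 + sin(3*w**2)/18 + C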